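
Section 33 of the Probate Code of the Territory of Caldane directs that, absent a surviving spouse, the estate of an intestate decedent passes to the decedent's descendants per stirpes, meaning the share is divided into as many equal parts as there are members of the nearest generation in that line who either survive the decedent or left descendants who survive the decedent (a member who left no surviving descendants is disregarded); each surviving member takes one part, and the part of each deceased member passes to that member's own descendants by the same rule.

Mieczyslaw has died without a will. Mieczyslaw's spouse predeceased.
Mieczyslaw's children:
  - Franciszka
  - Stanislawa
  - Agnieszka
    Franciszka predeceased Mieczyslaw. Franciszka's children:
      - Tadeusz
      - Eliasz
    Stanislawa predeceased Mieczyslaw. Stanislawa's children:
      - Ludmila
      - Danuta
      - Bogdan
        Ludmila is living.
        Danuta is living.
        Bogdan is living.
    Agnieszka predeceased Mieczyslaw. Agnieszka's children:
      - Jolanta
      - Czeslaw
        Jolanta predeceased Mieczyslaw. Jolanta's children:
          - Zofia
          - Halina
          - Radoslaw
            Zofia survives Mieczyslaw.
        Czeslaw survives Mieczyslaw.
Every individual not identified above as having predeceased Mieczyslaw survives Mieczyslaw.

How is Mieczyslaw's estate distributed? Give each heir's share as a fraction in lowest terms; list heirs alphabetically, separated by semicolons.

There is no surviving spouse, so the entire estate passes to Mieczyslaw's descendants per stirpes.
The estate is divided into 3 equal shares of 1/3 among Franciszka, Stanislawa, Agnieszka.
Franciszka predeceased; the 1/3 allotted to Franciszka's branch passes to Franciszka's issue by representation.
The 1/3 is divided into 2 equal shares of 1/6 among Tadeusz, Eliasz.
Tadeusz is living and takes 1/6.
Eliasz is living and takes 1/6.
Stanislawa predeceased; the 1/3 allotted to Stanislawa's branch passes to Stanislawa's issue by representation.
The 1/3 is divided into 3 equal shares of 1/9 among Ludmila, Danuta, Bogdan.
Ludmila is living and takes 1/9.
Danuta is living and takes 1/9.
Bogdan is living and takes 1/9.
Agnieszka predeceased; the 1/3 allotted to Agnieszka's branch passes to Agnieszka's issue by representation.
The 1/3 is divided into 2 equal shares of 1/6 among Jolanta, Czeslaw.
Jolanta predeceased; the 1/6 allotted to Jolanta's branch passes to Jolanta's issue by representation.
The 1/6 is divided into 3 equal shares of 1/18 among Zofia, Halina, Radoslaw.
Zofia is living and takes 1/18.
Halina is living and takes 1/18.
Radoslaw is living and takes 1/18.
Czeslaw is living and takes 1/6.

Bogdan 1/9; Czeslaw 1/6; Danuta 1/9; Eliasz 1/6; Halina 1/18; Ludmila 1/9; Radoslaw 1/18; Tadeusz 1/6; Zofia 1/18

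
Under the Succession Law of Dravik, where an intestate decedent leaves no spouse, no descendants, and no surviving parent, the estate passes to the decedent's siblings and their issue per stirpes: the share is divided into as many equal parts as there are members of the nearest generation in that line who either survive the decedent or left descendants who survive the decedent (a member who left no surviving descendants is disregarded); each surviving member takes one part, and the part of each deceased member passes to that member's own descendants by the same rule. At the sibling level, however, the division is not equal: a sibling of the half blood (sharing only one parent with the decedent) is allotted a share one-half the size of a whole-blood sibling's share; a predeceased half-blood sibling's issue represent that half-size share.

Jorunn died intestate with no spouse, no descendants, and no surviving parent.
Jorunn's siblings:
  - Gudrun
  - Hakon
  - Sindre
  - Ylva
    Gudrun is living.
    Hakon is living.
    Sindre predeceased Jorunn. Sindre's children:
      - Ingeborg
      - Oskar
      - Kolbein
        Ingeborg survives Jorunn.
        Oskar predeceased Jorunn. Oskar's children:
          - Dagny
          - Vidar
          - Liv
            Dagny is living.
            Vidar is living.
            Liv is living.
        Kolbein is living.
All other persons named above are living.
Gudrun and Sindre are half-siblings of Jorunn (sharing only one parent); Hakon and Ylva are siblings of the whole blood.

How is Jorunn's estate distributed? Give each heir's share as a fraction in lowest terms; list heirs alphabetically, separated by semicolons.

No spouse, descendants, or parent survives, so the estate passes to Jorunn's siblings per stirpes.
Half-blood siblings count for one-half the weight of whole-blood siblings at the initial division.
Dividing 1 in proportion to weights (total weight 3): Gudrun (weight 1/2) → 1/6; Hakon (weight 1) → 1/3; Sindre (weight 1/2) → 1/6; Ylva (weight 1) → 1/3.
Gudrun is living and takes 1/6.
Hakon is living and takes 1/3.
Sindre predeceased; the 1/6 allotted to Sindre's branch passes to Sindre's issue by representation.
The 1/6 is divided into 3 equal shares of 1/18 among Ingeborg, Oskar, Kolbein.
Ingeborg is living and takes 1/18.
Oskar predeceased; the 1/18 allotted to Oskar's branch passes to Oskar's issue by representation.
The 1/18 is divided into 3 equal shares of 1/54 among Dagny, Vidar, Liv.
Dagny is living and takes 1/54.
Vidar is living and takes 1/54.
Liv is living and takes 1/54.
Kolbein is living and takes 1/18.
Ylva is living and takes 1/3.

Dagny 1/54; Gudrun 1/6; Hakon 1/3; Ingeborg 1/18; Kolbein 1/18; Liv 1/54; Vidar 1/54; Ylva 1/3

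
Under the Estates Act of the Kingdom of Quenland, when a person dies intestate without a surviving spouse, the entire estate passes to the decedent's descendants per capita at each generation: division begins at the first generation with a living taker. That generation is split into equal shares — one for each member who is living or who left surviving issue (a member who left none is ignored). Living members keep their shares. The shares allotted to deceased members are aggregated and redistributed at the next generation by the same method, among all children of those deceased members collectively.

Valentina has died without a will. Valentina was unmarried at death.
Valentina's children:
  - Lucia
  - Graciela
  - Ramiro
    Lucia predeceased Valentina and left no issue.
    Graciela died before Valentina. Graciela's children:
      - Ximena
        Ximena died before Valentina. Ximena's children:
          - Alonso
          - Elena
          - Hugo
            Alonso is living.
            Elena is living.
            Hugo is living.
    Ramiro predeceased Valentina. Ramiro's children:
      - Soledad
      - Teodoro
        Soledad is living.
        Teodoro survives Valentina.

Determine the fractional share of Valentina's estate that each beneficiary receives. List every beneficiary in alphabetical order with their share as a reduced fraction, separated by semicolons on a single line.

There is no surviving spouse, so the entire estate passes to Valentina's descendants per capita at each generation.
No one at generation 1 (Graciela, Ramiro) is living; moving to the next generation.
At generation 2 (Ximena, Soledad, Teodoro) there are 3 shares of (1)/3 = 1/3 each.
Living: Soledad and Teodoro — each takes 1/3.
Deceased: Ximena. That 1/3 share is carried to generation 3.
At generation 3 (Alonso, Elena, Hugo) there are 3 shares of (1/3)/3 = 1/9 each.
Living: Alonso, Elena, and Hugo — each takes 1/9.

Alonso 1/9; Elena 1/9; Hugo 1/9; Soledad 1/3; Teodoro 1/3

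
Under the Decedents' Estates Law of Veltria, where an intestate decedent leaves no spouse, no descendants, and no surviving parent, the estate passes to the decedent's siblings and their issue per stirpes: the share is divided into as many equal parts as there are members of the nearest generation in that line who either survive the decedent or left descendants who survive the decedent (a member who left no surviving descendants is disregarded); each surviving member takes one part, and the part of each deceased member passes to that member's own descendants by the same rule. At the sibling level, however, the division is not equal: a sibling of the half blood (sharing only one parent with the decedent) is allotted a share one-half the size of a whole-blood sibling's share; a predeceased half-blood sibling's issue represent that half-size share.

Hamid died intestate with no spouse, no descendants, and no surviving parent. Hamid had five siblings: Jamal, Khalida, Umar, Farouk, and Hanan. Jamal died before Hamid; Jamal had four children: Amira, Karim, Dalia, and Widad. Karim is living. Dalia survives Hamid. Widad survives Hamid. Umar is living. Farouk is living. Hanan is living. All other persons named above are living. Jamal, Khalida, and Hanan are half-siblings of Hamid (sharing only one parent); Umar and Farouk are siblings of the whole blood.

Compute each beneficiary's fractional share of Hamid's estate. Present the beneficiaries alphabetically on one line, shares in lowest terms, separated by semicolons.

Amira 1/28; Dalia 1/28; Farouk 2/7; Hanan 1/7; Karim 1/28; Khalida 1/7; Umar 2/7; Widad 1/28

No spouse, descendants, or parent survives, so the estate passes to Hamid's siblings per stirpes.
Half-blood siblings count for one-half the weight of whole-blood siblings at the initial division.
Dividing 1 in proportion to weights (total weight 7/2): Jamal (weight 1/2) → 1/7; Khalida (weight 1/2) → 1/7; Umar (weight 1) → 2/7; Farouk (weight 1) → 2/7; Hanan (weight 1/2) → 1/7.
Jamal predeceased; the 1/7 allotted to Jamal's branch passes to Jamal's issue by representation.
The 1/7 is divided into 4 equal shares of 1/28 among Amira, Karim, Dalia, Widad.
Amira is living and takes 1/28.
Karim is living and takes 1/28.
Dalia is living and takes 1/28.
Widad is living and takes 1/28.
Khalida is living and takes 1/7.
Umar is living and takes 2/7.
Farouk is living and takes 2/7.
Hanan is living and takes 1/7.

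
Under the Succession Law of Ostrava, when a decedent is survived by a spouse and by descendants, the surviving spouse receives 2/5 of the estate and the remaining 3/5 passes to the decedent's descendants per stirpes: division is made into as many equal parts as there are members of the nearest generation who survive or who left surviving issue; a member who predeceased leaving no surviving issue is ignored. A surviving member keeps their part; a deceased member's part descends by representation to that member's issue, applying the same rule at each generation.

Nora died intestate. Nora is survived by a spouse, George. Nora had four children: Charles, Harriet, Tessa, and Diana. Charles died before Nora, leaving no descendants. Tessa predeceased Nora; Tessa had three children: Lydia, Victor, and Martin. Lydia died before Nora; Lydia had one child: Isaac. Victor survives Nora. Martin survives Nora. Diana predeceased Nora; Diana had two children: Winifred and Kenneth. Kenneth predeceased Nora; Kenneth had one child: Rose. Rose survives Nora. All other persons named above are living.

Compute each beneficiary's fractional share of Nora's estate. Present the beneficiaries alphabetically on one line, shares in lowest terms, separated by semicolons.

George, as surviving spouse, takes 2/5.
The remaining 3/5 passes to Nora's descendants per stirpes.
Charles left no surviving issue, so that branch lapses and is disregarded.
The 3/5 is divided into 3 equal shares of 1/5 among Harriet, Tessa, Diana.
Harriet is living and takes 1/5.
Tessa predeceased; the 1/5 allotted to Tessa's branch passes to Tessa's issue by representation.
The 1/5 is divided into 3 equal shares of 1/15 among Lydia, Victor, Martin.
Lydia predeceased; the 1/15 allotted to Lydia's branch passes to Lydia's issue by representation.
Isaac is the sole taker at this level and receives the full 1/15.
Victor is living and takes 1/15.
Martin is living and takes 1/15.
Diana predeceased; the 1/5 allotted to Diana's branch passes to Diana's issue by representation.
The 1/5 is divided into 2 equal shares of 1/10 among Winifred, Kenneth.
Winifred is living and takes 1/10.
Kenneth predeceased; the 1/10 allotted to Kenneth's branch passes to Kenneth's issue by representation.
Rose is the sole taker at this level and receives the full 1/10.

George 2/5; Harriet 1/5; Isaac 1/15; Martin 1/15; Rose 1/10; Victor 1/15; Winifred 1/10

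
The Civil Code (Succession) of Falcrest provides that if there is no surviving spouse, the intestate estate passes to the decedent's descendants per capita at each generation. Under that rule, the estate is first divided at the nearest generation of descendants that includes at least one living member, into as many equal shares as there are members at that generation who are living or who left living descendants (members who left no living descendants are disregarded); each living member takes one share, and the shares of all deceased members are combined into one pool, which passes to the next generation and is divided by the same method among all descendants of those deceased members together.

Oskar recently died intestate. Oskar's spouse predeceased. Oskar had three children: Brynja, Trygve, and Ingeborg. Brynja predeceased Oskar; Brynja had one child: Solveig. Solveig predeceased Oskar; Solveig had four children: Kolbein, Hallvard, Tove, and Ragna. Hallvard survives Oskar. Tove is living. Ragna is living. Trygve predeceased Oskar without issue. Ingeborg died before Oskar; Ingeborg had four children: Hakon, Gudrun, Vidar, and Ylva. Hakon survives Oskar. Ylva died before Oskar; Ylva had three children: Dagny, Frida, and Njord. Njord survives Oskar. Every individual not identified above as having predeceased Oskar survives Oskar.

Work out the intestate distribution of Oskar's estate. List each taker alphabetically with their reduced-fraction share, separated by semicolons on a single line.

There is no surviving spouse, so the entire estate passes to Oskar's descendants per capita at each generation.
No one at generation 1 (Brynja, Ingeborg) is living; moving to the next generation.
At generation 2 (Solveig, Hakon, Gudrun, Vidar, Ylva) there are 5 shares of (1)/5 = 1/5 each.
Living: Hakon, Gudrun, and Vidar — each takes 1/5.
Deceased: Solveig and Ylva. Their combined 2/5 is pooled and carried to generation 3.
At generation 3 (Kolbein, Hallvard, Tove, Ragna, Dagny, Frida, Njord) there are 7 shares of (2/5)/7 = 2/35 each.
Living: Kolbein, Hallvard, Tove, Ragna, Dagny, Frida, and Njord — each takes 2/35.

Dagny 2/35; Frida 2/35; Gudrun 1/5; Hakon 1/5; Hallvard 2/35; Kolbein 2/35; Njord 2/35; Ragna 2/35; Tove 2/35; Vidar 1/5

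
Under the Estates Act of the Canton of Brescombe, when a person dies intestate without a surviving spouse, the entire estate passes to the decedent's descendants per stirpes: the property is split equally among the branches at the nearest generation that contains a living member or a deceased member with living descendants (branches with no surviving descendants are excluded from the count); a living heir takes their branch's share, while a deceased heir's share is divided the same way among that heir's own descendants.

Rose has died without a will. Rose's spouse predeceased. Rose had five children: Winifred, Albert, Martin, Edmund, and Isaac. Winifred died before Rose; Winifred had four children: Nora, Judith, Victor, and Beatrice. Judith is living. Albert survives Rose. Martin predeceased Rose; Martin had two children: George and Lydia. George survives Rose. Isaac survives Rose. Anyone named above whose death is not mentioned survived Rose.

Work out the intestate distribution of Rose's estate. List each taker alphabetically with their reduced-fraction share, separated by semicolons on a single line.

There is no surviving spouse, so the entire estate passes to Rose's descendants per stirpes.
The estate is divided into 5 equal shares of 1/5 among Winifred, Albert, Martin, Edmund, Isaac.
Winifred predeceased; the 1/5 allotted to Winifred's branch passes to Winifred's issue by representation.
The 1/5 is divided into 4 equal shares of 1/20 among Nora, Judith, Victor, Beatrice.
Nora is living and takes 1/20.
Judith is living and takes 1/20.
Victor is living and takes 1/20.
Beatrice is living and takes 1/20.
Albert is living and takes 1/5.
Martin predeceased; the 1/5 allotted to Martin's branch passes to Martin's issue by representation.
The 1/5 is divided into 2 equal shares of 1/10 among George, Lydia.
George is living and takes 1/10.
Lydia is living and takes 1/10.
Edmund is living and takes 1/5.
Isaac is living and takes 1/5.

Albert 1/5; Beatrice 1/20; Edmund 1/5; George 1/10; Isaac 1/5; Judith 1/20; Lydia 1/10; Nora 1/20; Victor 1/20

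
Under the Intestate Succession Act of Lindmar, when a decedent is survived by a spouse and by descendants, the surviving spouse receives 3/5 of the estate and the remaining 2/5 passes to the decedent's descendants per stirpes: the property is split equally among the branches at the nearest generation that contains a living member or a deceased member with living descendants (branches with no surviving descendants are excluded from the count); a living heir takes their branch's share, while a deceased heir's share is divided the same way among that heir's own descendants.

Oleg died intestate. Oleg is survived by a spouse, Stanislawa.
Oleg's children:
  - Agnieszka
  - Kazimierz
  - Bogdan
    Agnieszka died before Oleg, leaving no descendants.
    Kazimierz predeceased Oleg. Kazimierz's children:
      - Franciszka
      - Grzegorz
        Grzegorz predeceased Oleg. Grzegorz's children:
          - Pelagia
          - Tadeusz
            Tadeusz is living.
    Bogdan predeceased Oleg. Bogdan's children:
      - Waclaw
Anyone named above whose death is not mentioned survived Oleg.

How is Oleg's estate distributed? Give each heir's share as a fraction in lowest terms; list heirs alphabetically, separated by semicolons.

Franciszka 1/10; Pelagia 1/20; Stanislawa 3/5; Tadeusz 1/20; Waclaw 1/5

Stanislawa, as surviving spouse, takes 3/5.
The remaining 2/5 passes to Oleg's descendants per stirpes.
Agnieszka left no surviving issue, so that branch lapses and is disregarded.
The 2/5 is divided into 2 equal shares of 1/5 among Kazimierz, Bogdan.
Kazimierz predeceased; the 1/5 allotted to Kazimierz's branch passes to Kazimierz's issue by representation.
The 1/5 is divided into 2 equal shares of 1/10 among Franciszka, Grzegorz.
Franciszka is living and takes 1/10.
Grzegorz predeceased; the 1/10 allotted to Grzegorz's branch passes to Grzegorz's issue by representation.
The 1/10 is divided into 2 equal shares of 1/20 among Pelagia, Tadeusz.
Pelagia is living and takes 1/20.
Tadeusz is living and takes 1/20.
Bogdan predeceased; the 1/5 allotted to Bogdan's branch passes to Bogdan's issue by representation.
Waclaw is the sole taker at this level and receives the full 1/5.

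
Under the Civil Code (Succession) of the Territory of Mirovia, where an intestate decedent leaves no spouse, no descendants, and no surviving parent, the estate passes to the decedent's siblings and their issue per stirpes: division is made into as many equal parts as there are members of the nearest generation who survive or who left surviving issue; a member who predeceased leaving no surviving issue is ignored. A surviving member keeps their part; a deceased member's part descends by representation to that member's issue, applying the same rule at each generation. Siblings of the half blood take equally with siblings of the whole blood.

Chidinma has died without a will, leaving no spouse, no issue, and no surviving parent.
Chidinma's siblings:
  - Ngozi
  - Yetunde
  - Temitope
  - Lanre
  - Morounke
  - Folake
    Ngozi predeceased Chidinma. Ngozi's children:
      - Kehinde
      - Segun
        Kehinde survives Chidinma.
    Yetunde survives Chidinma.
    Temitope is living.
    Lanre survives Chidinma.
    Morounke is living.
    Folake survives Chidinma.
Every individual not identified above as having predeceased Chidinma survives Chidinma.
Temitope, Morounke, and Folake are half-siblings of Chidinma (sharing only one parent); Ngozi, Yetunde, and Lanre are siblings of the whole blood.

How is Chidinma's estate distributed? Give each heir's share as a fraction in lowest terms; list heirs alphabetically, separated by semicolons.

No spouse, descendants, or parent survives, so the estate passes to Chidinma's siblings per stirpes.
Half-blood and whole-blood siblings take equally under the stated rule.
The estate is divided into 6 equal shares of 1/6 among Ngozi, Yetunde, Temitope, Lanre, Morounke, Folake.
Ngozi predeceased; the 1/6 allotted to Ngozi's branch passes to Ngozi's issue by representation.
The 1/6 is divided into 2 equal shares of 1/12 among Kehinde, Segun.
Kehinde is living and takes 1/12.
Segun is living and takes 1/12.
Yetunde is living and takes 1/6.
Temitope is living and takes 1/6.
Lanre is living and takes 1/6.
Morounke is living and takes 1/6.
Folake is living and takes 1/6.

Folake 1/6; Kehinde 1/12; Lanre 1/6; Morounke 1/6; Segun 1/12; Temitope 1/6; Yetunde 1/6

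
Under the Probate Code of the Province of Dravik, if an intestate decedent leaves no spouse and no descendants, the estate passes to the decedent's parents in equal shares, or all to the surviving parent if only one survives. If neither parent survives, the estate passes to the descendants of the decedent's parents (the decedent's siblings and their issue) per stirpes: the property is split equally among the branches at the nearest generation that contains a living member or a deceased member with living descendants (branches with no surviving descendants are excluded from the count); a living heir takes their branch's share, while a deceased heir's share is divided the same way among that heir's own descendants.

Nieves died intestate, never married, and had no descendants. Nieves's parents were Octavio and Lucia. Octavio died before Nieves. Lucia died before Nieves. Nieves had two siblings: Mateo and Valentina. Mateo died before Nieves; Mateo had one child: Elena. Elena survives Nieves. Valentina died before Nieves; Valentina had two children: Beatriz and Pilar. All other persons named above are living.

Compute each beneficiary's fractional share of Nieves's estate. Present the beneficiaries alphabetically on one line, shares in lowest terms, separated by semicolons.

Beatriz 1/4; Elena 1/2; Pilar 1/4

Neither parent survives and there are no descendants, so the estate passes to Nieves's siblings and their issue per stirpes.
The estate is divided into 2 equal shares of 1/2 among Mateo, Valentina.
Mateo predeceased; the 1/2 allotted to Mateo's branch passes to Mateo's issue by representation.
Elena is the sole taker at this level and receives the full 1/2.
Valentina predeceased; the 1/2 allotted to Valentina's branch passes to Valentina's issue by representation.
The 1/2 is divided into 2 equal shares of 1/4 among Beatriz, Pilar.
Beatriz is living and takes 1/4.
Pilar is living and takes 1/4.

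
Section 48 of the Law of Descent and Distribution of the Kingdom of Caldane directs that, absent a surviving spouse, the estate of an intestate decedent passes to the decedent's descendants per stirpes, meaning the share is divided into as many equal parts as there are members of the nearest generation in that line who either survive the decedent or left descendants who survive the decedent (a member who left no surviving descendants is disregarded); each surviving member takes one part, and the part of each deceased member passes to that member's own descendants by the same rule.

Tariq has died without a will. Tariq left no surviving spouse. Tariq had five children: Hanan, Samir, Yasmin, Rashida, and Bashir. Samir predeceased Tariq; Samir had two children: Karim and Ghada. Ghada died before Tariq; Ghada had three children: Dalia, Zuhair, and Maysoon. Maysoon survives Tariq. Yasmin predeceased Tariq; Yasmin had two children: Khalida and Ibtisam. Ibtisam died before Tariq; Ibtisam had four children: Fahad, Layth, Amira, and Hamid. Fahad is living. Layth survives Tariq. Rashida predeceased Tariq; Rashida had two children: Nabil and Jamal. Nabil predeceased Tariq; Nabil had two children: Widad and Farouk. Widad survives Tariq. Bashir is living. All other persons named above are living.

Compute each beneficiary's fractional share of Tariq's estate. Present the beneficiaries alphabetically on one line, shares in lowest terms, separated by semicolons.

There is no surviving spouse, so the entire estate passes to Tariq's descendants per stirpes.
The estate is divided into 5 equal shares of 1/5 among Hanan, Samir, Yasmin, Rashida, Bashir.
Hanan is living and takes 1/5.
Samir predeceased; the 1/5 allotted to Samir's branch passes to Samir's issue by representation.
The 1/5 is divided into 2 equal shares of 1/10 among Karim, Ghada.
Karim is living and takes 1/10.
Ghada predeceased; the 1/10 allotted to Ghada's branch passes to Ghada's issue by representation.
The 1/10 is divided into 3 equal shares of 1/30 among Dalia, Zuhair, Maysoon.
Dalia is living and takes 1/30.
Zuhair is living and takes 1/30.
Maysoon is living and takes 1/30.
Yasmin predeceased; the 1/5 allotted to Yasmin's branch passes to Yasmin's issue by representation.
The 1/5 is divided into 2 equal shares of 1/10 among Khalida, Ibtisam.
Khalida is living and takes 1/10.
Ibtisam predeceased; the 1/10 allotted to Ibtisam's branch passes to Ibtisam's issue by representation.
The 1/10 is divided into 4 equal shares of 1/40 among Fahad, Layth, Amira, Hamid.
Fahad is living and takes 1/40.
Layth is living and takes 1/40.
Amira is living and takes 1/40.
Hamid is living and takes 1/40.
Rashida predeceased; the 1/5 allotted to Rashida's branch passes to Rashida's issue by representation.
The 1/5 is divided into 2 equal shares of 1/10 among Nabil, Jamal.
Nabil predeceased; the 1/10 allotted to Nabil's branch passes to Nabil's issue by representation.
The 1/10 is divided into 2 equal shares of 1/20 among Widad, Farouk.
Widad is living and takes 1/20.
Farouk is living and takes 1/20.
Jamal is living and takes 1/10.
Bashir is living and takes 1/5.

Amira 1/40; Bashir 1/5; Dalia 1/30; Fahad 1/40; Farouk 1/20; Hamid 1/40; Hanan 1/5; Jamal 1/10; Karim 1/10; Khalida 1/10; Layth 1/40; Maysoon 1/30; Widad 1/20; Zuhair 1/30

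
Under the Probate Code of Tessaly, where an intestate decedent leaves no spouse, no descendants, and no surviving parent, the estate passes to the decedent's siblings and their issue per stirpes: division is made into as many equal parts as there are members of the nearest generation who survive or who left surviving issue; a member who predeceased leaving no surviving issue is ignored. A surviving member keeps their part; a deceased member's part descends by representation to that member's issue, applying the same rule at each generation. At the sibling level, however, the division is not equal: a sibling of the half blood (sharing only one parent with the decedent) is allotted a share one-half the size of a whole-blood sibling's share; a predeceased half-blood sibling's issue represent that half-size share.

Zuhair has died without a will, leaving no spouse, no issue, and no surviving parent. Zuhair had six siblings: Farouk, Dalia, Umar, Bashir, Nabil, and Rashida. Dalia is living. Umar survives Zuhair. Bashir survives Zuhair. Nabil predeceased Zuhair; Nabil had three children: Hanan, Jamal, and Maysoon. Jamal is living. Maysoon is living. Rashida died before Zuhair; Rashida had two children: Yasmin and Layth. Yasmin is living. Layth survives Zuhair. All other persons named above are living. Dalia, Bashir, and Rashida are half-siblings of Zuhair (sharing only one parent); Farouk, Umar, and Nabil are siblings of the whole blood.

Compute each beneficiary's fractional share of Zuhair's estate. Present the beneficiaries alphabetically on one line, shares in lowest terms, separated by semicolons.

Bashir 1/9; Dalia 1/9; Farouk 2/9; Hanan 2/27; Jamal 2/27; Layth 1/18; Maysoon 2/27; Umar 2/9; Yasmin 1/18

No spouse, descendants, or parent survives, so the estate passes to Zuhair's siblings per stirpes.
Half-blood siblings count for one-half the weight of whole-blood siblings at the initial division.
Dividing 1 in proportion to weights (total weight 9/2): Farouk (weight 1) → 2/9; Dalia (weight 1/2) → 1/9; Umar (weight 1) → 2/9; Bashir (weight 1/2) → 1/9; Nabil (weight 1) → 2/9; Rashida (weight 1/2) → 1/9.
Farouk is living and takes 2/9.
Dalia is living and takes 1/9.
Umar is living and takes 2/9.
Bashir is living and takes 1/9.
Nabil predeceased; the 2/9 allotted to Nabil's branch passes to Nabil's issue by representation.
The 2/9 is divided into 3 equal shares of 2/27 among Hanan, Jamal, Maysoon.
Hanan is living and takes 2/27.
Jamal is living and takes 2/27.
Maysoon is living and takes 2/27.
Rashida predeceased; the 1/9 allotted to Rashida's branch passes to Rashida's issue by representation.
The 1/9 is divided into 2 equal shares of 1/18 among Yasmin, Layth.
Yasmin is living and takes 1/18.
Layth is living and takes 1/18.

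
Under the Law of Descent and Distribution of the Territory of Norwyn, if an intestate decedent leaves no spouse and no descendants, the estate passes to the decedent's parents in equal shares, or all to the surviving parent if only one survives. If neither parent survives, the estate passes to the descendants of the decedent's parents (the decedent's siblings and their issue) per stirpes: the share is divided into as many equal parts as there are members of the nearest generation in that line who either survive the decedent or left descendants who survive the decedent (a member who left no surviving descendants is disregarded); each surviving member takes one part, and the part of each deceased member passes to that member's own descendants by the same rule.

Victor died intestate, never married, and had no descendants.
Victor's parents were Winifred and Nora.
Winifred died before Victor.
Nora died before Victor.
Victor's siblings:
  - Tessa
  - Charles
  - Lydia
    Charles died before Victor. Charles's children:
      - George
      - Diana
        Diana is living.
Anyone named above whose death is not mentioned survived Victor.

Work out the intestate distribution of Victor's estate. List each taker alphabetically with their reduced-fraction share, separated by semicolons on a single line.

Diana 1/6; George 1/6; Lydia 1/3; Tessa 1/3

Neither parent survives and there are no descendants, so the estate passes to Victor's siblings and their issue per stirpes.
The estate is divided into 3 equal shares of 1/3 among Tessa, Charles, Lydia.
Tessa is living and takes 1/3.
Charles predeceased; the 1/3 allotted to Charles's branch passes to Charles's issue by representation.
The 1/3 is divided into 2 equal shares of 1/6 among George, Diana.
George is living and takes 1/6.
Diana is living and takes 1/6.
Lydia is living and takes 1/3.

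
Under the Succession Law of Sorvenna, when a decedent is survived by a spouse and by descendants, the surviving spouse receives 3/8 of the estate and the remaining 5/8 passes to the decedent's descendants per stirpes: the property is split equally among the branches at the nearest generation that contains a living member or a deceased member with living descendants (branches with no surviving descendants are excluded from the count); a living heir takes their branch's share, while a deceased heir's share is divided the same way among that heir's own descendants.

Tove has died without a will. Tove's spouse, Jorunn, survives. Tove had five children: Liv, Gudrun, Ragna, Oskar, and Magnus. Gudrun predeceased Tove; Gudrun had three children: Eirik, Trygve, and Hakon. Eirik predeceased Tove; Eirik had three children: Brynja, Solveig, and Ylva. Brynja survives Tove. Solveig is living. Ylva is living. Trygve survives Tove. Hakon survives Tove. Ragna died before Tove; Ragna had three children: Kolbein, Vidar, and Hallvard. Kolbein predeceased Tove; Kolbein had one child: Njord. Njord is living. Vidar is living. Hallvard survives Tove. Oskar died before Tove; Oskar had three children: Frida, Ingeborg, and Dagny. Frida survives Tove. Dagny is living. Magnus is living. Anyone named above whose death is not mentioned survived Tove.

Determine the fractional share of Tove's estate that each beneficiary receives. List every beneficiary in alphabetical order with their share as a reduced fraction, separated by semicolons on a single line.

Jorunn, as surviving spouse, takes 3/8.
The remaining 5/8 passes to Tove's descendants per stirpes.
The 5/8 is divided into 5 equal shares of 1/8 among Liv, Gudrun, Ragna, Oskar, Magnus.
Liv is living and takes 1/8.
Gudrun predeceased; the 1/8 allotted to Gudrun's branch passes to Gudrun's issue by representation.
The 1/8 is divided into 3 equal shares of 1/24 among Eirik, Trygve, Hakon.
Eirik predeceased; the 1/24 allotted to Eirik's branch passes to Eirik's issue by representation.
The 1/24 is divided into 3 equal shares of 1/72 among Brynja, Solveig, Ylva.
Brynja is living and takes 1/72.
Solveig is living and takes 1/72.
Ylva is living and takes 1/72.
Trygve is living and takes 1/24.
Hakon is living and takes 1/24.
Ragna predeceased; the 1/8 allotted to Ragna's branch passes to Ragna's issue by representation.
The 1/8 is divided into 3 equal shares of 1/24 among Kolbein, Vidar, Hallvard.
Kolbein predeceased; the 1/24 allotted to Kolbein's branch passes to Kolbein's issue by representation.
Njord is the sole taker at this level and receives the full 1/24.
Vidar is living and takes 1/24.
Hallvard is living and takes 1/24.
Oskar predeceased; the 1/8 allotted to Oskar's branch passes to Oskar's issue by representation.
The 1/8 is divided into 3 equal shares of 1/24 among Frida, Ingeborg, Dagny.
Frida is living and takes 1/24.
Ingeborg is living and takes 1/24.
Dagny is living and takes 1/24.
Magnus is living and takes 1/8.

Brynja 1/72; Dagny 1/24; Frida 1/24; Hakon 1/24; Hallvard 1/24; Ingeborg 1/24; Jorunn 3/8; Liv 1/8; Magnus 1/8; Njord 1/24; Solveig 1/72; Trygve 1/24; Vidar 1/24; Ylva 1/72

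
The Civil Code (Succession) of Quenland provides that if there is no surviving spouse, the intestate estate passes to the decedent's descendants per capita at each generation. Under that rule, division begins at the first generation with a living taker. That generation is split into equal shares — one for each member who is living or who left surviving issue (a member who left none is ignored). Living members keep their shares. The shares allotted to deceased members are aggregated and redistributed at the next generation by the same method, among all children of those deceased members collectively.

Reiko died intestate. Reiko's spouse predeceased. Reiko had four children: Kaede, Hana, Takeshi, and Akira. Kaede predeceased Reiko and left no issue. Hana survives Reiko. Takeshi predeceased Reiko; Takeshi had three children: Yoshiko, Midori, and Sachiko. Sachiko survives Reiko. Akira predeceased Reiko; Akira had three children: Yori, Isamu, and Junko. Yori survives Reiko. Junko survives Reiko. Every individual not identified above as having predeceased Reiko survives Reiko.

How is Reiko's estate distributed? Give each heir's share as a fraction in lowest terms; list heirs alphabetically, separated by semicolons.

Hana 1/3; Isamu 1/9; Junko 1/9; Midori 1/9; Sachiko 1/9; Yori 1/9; Yoshiko 1/9

There is no surviving spouse, so the entire estate passes to Reiko's descendants per capita at each generation.
At generation 1 (Hana, Takeshi, Akira) there are 3 shares of (1)/3 = 1/3 each.
Living: Hana — each takes 1/3.
Deceased: Takeshi and Akira. Their combined 2/3 is pooled and carried to generation 2.
At generation 2 (Yoshiko, Midori, Sachiko, Yori, Isamu, Junko) there are 6 shares of (2/3)/6 = 1/9 each.
Living: Yoshiko, Midori, Sachiko, Yori, Isamu, and Junko — each takes 1/9.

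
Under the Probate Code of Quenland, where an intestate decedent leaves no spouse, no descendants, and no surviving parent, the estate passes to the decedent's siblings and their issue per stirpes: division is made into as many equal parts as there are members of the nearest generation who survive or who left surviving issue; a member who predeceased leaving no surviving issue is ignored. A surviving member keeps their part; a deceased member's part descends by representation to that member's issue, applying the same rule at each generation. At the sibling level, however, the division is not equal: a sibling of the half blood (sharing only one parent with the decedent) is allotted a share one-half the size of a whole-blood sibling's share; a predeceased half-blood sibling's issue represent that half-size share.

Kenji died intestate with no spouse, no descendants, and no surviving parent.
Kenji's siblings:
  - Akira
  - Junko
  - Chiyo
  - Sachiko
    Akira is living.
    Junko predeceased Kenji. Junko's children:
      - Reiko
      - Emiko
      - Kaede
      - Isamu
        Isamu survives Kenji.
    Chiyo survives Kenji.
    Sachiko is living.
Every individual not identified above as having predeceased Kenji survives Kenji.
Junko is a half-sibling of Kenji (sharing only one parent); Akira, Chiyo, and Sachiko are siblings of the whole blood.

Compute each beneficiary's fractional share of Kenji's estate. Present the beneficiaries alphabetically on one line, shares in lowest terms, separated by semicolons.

Akira 2/7; Chiyo 2/7; Emiko 1/28; Isamu 1/28; Kaede 1/28; Reiko 1/28; Sachiko 2/7

No spouse, descendants, or parent survives, so the estate passes to Kenji's siblings per stirpes.
Half-blood siblings count for one-half the weight of whole-blood siblings at the initial division.
Dividing 1 in proportion to weights (total weight 7/2): Akira (weight 1) → 2/7; Junko (weight 1/2) → 1/7; Chiyo (weight 1) → 2/7; Sachiko (weight 1) → 2/7.
Akira is living and takes 2/7.
Junko predeceased; the 1/7 allotted to Junko's branch passes to Junko's issue by representation.
The 1/7 is divided into 4 equal shares of 1/28 among Reiko, Emiko, Kaede, Isamu.
Reiko is living and takes 1/28.
Emiko is living and takes 1/28.
Kaede is living and takes 1/28.
Isamu is living and takes 1/28.
Chiyo is living and takes 2/7.
Sachiko is living and takes 2/7.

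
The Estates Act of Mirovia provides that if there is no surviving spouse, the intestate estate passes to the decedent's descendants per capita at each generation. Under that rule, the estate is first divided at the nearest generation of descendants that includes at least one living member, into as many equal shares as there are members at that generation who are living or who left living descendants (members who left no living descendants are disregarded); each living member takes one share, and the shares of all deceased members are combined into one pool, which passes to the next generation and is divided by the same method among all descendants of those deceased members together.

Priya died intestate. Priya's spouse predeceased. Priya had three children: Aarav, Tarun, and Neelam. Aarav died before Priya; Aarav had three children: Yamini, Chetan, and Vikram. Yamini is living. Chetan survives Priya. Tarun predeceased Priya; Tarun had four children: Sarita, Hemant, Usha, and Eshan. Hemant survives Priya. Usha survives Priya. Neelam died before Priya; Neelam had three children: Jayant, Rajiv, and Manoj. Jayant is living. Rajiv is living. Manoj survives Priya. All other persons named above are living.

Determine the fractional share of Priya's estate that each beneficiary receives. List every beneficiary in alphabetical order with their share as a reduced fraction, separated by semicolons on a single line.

Chetan 1/10; Eshan 1/10; Hemant 1/10; Jayant 1/10; Manoj 1/10; Rajiv 1/10; Sarita 1/10; Usha 1/10; Vikram 1/10; Yamini 1/10

There is no surviving spouse, so the entire estate passes to Priya's descendants per capita at each generation.
No one at generation 1 (Aarav, Tarun, Neelam) is living; moving to the next generation.
At generation 2 (Yamini, Chetan, Vikram, Sarita, Hemant, Usha, Eshan, Jayant, Rajiv, Manoj) there are 10 shares of (1)/10 = 1/10 each.
Living: Yamini, Chetan, Vikram, Sarita, Hemant, Usha, Eshan, Jayant, Rajiv, and Manoj — each takes 1/10.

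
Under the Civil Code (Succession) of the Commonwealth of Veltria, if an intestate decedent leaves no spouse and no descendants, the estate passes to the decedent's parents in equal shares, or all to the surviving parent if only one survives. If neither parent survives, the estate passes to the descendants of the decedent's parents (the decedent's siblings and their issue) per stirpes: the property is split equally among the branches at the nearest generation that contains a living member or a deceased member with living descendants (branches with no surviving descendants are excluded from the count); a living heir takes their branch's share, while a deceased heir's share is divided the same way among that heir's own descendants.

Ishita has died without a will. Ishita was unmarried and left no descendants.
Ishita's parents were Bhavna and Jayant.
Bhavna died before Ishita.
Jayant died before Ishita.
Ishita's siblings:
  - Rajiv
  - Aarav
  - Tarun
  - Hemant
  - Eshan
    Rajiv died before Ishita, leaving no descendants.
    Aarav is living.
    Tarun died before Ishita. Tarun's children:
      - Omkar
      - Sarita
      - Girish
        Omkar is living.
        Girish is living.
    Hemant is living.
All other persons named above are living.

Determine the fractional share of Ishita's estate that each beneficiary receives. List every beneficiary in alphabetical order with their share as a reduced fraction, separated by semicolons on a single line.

Aarav 1/4; Eshan 1/4; Girish 1/12; Hemant 1/4; Omkar 1/12; Sarita 1/12

Neither parent survives and there are no descendants, so the estate passes to Ishita's siblings and their issue per stirpes.
Rajiv left no surviving issue, so that branch lapses and is disregarded.
The estate is divided into 4 equal shares of 1/4 among Aarav, Tarun, Hemant, Eshan.
Aarav is living and takes 1/4.
Tarun predeceased; the 1/4 allotted to Tarun's branch passes to Tarun's issue by representation.
The 1/4 is divided into 3 equal shares of 1/12 among Omkar, Sarita, Girish.
Omkar is living and takes 1/12.
Sarita is living and takes 1/12.
Girish is living and takes 1/12.
Hemant is living and takes 1/4.
Eshan is living and takes 1/4.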